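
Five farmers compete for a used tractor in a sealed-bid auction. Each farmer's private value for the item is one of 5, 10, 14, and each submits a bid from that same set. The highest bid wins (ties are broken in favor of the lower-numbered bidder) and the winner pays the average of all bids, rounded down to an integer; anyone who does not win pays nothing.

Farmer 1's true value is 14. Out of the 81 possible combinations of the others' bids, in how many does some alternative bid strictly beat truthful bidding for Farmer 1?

1

Others bid (5, 5, 5, 5): truth gives 8; bid 5 gives 9 > 8. Violating.
Others bid (5, 5, 5, 10): truth gives 7; no alternative beats it.
Others bid (5, 5, 5, 14): truth gives 6; no alternative beats it.
(Checking all 81 profiles: 1 has a profitable deviation, 80 do not.)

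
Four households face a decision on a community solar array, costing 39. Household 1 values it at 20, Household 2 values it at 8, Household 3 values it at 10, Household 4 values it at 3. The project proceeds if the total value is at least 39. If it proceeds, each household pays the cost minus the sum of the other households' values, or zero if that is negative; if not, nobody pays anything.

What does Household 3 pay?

8

Total value 41 ≥ cost 39, so the project is built.
The other households' values sum to 31.
Cost minus that sum is 39 - 31 = 8.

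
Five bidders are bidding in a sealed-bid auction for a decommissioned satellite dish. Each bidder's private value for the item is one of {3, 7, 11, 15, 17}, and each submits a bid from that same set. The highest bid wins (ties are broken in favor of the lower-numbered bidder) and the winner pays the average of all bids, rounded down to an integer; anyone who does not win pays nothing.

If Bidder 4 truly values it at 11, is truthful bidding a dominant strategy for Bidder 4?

Consider the case where Bidder 1 bids 3, Bidder 2 bids 3, Bidder 3 bids 3 and Bidder 5 bids 3.
Truthful bid 11: wins, pays 4, utility 11 - 4 = 7.
Bid 7 instead: wins, pays 3, utility 11 - 3 = 8.
Since 8 > 7, bidding 7 is strictly better here, so truthful bidding is not dominant.

No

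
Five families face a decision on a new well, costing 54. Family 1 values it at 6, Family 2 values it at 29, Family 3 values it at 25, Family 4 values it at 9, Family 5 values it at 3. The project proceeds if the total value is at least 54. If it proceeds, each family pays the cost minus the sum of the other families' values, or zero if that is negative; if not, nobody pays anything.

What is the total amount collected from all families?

Total value 72 ≥ cost 54, so it is built.
Family 1: others sum to 66; max(0, 54 - 66) = 0.
Family 2: others sum to 43; max(0, 54 - 43) = 11.
Family 3: others sum to 47; max(0, 54 - 47) = 7.
Family 4: others sum to 63; max(0, 54 - 63) = 0.
Family 5: others sum to 69; max(0, 54 - 69) = 0.
Total collected = 0 + 11 + 7 + 0 + 0 = 18.

18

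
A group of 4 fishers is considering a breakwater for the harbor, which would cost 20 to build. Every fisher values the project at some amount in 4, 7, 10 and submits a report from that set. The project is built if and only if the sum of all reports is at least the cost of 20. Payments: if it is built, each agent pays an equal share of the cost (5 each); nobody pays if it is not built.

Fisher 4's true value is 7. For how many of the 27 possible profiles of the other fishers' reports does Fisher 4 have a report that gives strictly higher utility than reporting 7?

Others report (4, 4, 4): truth gives 0; report 10 gives 2 > 0. Violating.
Others report (4, 4, 7): truth gives 2; no alternative beats it.
Others report (4, 4, 10): truth gives 2; no alternative beats it.
(Checking all 27 profiles: 1 has a profitable deviation, 26 do not.)

1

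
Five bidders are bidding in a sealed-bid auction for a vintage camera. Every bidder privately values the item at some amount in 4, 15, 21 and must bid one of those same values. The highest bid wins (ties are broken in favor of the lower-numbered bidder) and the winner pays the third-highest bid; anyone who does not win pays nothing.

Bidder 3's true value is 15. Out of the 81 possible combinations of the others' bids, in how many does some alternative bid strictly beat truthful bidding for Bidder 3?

Others bid (4, 4, 4, 21): truth gives 0; bid 21 gives 11 > 0. Violating.
Others bid (4, 4, 21, 4): truth gives 0; bid 21 gives 11 > 0. Violating.
Others bid (4, 15, 4, 4): truth gives 0; bid 21 gives 11 > 0. Violating.
Others bid (15, 4, 4, 4): truth gives 0; bid 21 gives 11 > 0. Violating.
Others bid (4, 4, 4, 4): truth gives 11; no alternative beats it.
Others bid (4, 4, 4, 15): truth gives 11; no alternative beats it.
(Checking all 81 profiles: 4 have a profitable deviation, 77 do not.)

4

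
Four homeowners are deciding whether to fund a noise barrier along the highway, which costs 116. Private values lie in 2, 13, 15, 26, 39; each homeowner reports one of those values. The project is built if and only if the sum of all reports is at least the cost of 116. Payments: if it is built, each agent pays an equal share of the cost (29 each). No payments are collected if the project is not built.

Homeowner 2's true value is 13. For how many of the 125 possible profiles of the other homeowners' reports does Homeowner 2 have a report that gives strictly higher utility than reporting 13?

3

Others report (26, 39, 39): truth gives -16; report 2 gives 0 > -16. Violating.
Others report (39, 26, 39): truth gives -16; report 2 gives 0 > -16. Violating.
Others report (39, 39, 26): truth gives -16; report 2 gives 0 > -16. Violating.
Others report (2, 2, 2): truth gives 0; no alternative beats it.
Others report (2, 2, 13): truth gives 0; no alternative beats it.
(Checking all 125 profiles: 3 have a profitable deviation, 122 do not.)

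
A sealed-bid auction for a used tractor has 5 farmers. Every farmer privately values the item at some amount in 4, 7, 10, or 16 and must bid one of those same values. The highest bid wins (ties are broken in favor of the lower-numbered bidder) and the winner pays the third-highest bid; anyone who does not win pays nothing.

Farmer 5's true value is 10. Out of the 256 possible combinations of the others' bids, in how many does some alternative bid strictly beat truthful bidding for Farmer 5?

Others bid (4, 4, 4, 10): truth gives 0; bid 16 gives 6 > 0. Violating.
Others bid (4, 4, 7, 10): truth gives 0; bid 16 gives 3 > 0. Violating.
Others bid (4, 4, 10, 4): truth gives 0; bid 16 gives 6 > 0. Violating.
Others bid (4, 4, 10, 7): truth gives 0; bid 16 gives 3 > 0. Violating.
Others bid (4, 4, 4, 4): truth gives 6; no alternative beats it.
Others bid (4, 4, 4, 7): truth gives 6; no alternative beats it.
(Checking all 256 profiles: 32 have a profitable deviation, 224 do not.)

32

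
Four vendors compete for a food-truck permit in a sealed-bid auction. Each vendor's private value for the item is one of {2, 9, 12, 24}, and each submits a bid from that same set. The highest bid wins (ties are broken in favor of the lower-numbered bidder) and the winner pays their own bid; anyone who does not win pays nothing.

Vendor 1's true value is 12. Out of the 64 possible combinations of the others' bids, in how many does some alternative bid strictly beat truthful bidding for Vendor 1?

8

Others bid (2, 2, 2): truth gives 0; bid 2 gives 10 > 0. Violating.
Others bid (2, 2, 9): truth gives 0; bid 9 gives 3 > 0. Violating.
Others bid (2, 9, 2): truth gives 0; bid 9 gives 3 > 0. Violating.
Others bid (2, 9, 9): truth gives 0; bid 9 gives 3 > 0. Violating.
Others bid (2, 2, 12): truth gives 0; no alternative beats it.
Others bid (2, 2, 24): truth gives 0; no alternative beats it.
(Checking all 64 profiles: 8 have a profitable deviation, 56 do not.)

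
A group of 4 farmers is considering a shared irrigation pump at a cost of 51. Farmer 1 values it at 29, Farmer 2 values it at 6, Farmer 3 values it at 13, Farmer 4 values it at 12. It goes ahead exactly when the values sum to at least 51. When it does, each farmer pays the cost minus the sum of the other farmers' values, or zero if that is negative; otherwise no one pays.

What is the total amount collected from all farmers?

Total value 60 ≥ cost 51, so it is built.
Farmer 1: others sum to 31; max(0, 51 - 31) = 20.
Farmer 2: others sum to 54; max(0, 51 - 54) = 0.
Farmer 3: others sum to 47; max(0, 51 - 47) = 4.
Farmer 4: others sum to 48; max(0, 51 - 48) = 3.
Total collected = 20 + 0 + 4 + 3 = 27.

27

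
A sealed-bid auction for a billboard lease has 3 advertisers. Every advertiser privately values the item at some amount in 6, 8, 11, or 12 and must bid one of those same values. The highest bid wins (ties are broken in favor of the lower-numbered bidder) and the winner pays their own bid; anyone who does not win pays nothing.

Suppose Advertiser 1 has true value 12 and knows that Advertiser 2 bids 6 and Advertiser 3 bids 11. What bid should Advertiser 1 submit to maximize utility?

Bid 6: loses, pays 0, utility 0.
Bid 8: loses, pays 0, utility 0.
Bid 11: wins, pays 11, utility 12 - 11 = 1.
Bid 12: wins, pays 12, utility 12 - 12 = 0.
The best choice is 11 with utility 1.

11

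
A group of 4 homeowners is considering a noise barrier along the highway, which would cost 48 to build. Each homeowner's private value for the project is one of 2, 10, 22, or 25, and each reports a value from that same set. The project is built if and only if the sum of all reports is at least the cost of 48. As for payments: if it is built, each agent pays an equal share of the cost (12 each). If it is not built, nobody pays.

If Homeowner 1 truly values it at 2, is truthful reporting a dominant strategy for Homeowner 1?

Check each profile of the others' reports and compare truth against every alternative report.
Others report (10, 10, 22): truth gives 0, best alternative gives -10.
Others report (10, 10, 25): truth gives 0, best alternative gives -10.
Others report (10, 22, 10): truth gives 0, best alternative gives -10.
Others report (10, 25, 10): truth gives 0, best alternative gives -10.
Others report (22, 10, 10): truth gives 0, best alternative gives -10.
Others report (25, 10, 10): truth gives 0, best alternative gives -10.
(Remaining 58 profiles checked similarly; truth is weakly best in each.)
In every case the truthful report is at least as good as any alternative, so it is a dominant strategy.

Yes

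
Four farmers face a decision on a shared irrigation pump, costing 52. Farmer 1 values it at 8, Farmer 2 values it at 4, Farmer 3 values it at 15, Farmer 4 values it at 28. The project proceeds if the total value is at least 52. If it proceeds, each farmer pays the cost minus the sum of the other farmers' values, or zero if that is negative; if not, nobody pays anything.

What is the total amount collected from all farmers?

Total value 55 ≥ cost 52, so it is built.
Farmer 1: others sum to 47; max(0, 52 - 47) = 5.
Farmer 2: others sum to 51; max(0, 52 - 51) = 1.
Farmer 3: others sum to 40; max(0, 52 - 40) = 12.
Farmer 4: others sum to 27; max(0, 52 - 27) = 25.
Total collected = 5 + 1 + 12 + 25 = 43.

43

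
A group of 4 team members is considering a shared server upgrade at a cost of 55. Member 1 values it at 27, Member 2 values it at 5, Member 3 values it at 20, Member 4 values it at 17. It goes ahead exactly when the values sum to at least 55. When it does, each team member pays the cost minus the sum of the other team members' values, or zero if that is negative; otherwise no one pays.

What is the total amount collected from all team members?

22

Total value 69 ≥ cost 55, so it is built.
Member 1: others sum to 42; max(0, 55 - 42) = 13.
Member 2: others sum to 64; max(0, 55 - 64) = 0.
Member 3: others sum to 49; max(0, 55 - 49) = 6.
Member 4: others sum to 52; max(0, 55 - 52) = 3.
Total collected = 13 + 0 + 6 + 3 = 22.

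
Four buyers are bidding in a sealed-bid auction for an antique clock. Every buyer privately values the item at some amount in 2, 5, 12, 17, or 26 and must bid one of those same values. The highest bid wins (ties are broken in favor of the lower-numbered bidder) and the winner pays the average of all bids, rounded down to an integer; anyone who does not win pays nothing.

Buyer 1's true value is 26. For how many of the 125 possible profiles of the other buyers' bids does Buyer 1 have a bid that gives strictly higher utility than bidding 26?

64

Others bid (2, 2, 2): truth gives 18; bid 2 gives 24 > 18. Violating.
Others bid (2, 2, 5): truth gives 18; bid 5 gives 23 > 18. Violating.
Others bid (2, 2, 12): truth gives 16; bid 12 gives 19 > 16. Violating.
Others bid (2, 2, 17): truth gives 15; bid 17 gives 17 > 15. Violating.
Others bid (2, 2, 26): truth gives 12; no alternative beats it.
Others bid (2, 5, 26): truth gives 12; no alternative beats it.
(Checking all 125 profiles: 64 have a profitable deviation, 61 do not.)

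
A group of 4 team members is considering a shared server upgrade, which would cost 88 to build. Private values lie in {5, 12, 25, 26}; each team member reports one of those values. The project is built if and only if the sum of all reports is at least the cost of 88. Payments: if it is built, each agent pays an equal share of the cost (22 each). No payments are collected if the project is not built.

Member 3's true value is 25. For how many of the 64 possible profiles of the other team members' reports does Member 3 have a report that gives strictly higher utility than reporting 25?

3

Others report (12, 25, 25): truth gives 0; report 26 gives 3 > 0. Violating.
Others report (25, 12, 25): truth gives 0; report 26 gives 3 > 0. Violating.
Others report (25, 25, 12): truth gives 0; report 26 gives 3 > 0. Violating.
Others report (5, 5, 5): truth gives 0; no alternative beats it.
Others report (5, 5, 12): truth gives 0; no alternative beats it.
(Checking all 64 profiles: 3 have a profitable deviation, 61 do not.)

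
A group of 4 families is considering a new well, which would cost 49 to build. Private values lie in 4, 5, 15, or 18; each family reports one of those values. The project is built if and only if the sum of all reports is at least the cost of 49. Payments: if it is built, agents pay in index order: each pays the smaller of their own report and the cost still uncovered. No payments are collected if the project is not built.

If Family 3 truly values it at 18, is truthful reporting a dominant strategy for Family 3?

No

Consider the case where Family 1 reports 4, Family 2 reports 15 and Family 4 reports 15.
Truthful report 18: project built, pays 18, utility 18 - 18 = 0.
Report 15 instead: project built, pays 15, utility 18 - 15 = 3.
Since 3 > 0, reporting 15 is strictly better here, so truthful reporting is not dominant.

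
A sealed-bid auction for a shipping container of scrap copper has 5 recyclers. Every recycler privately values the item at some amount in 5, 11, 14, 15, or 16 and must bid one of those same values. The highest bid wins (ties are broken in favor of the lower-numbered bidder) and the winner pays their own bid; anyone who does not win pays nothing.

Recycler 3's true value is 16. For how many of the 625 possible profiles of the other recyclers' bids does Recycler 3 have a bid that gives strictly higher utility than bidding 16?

Others bid (5, 5, 5, 5): truth gives 0; bid 11 gives 5 > 0. Violating.
Others bid (5, 5, 5, 11): truth gives 0; bid 11 gives 5 > 0. Violating.
Others bid (5, 5, 5, 14): truth gives 0; bid 14 gives 2 > 0. Violating.
Others bid (5, 5, 5, 15): truth gives 0; bid 15 gives 1 > 0. Violating.
Others bid (5, 5, 5, 16): truth gives 0; no alternative beats it.
Others bid (5, 5, 11, 16): truth gives 0; no alternative beats it.
(Checking all 625 profiles: 144 have a profitable deviation, 481 do not.)

144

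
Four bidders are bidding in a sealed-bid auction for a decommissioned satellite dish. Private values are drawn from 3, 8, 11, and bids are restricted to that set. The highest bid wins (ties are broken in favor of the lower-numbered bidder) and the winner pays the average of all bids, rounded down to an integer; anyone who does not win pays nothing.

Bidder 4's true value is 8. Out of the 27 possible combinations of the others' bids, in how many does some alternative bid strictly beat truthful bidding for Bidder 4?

Others bid (3, 3, 8): truth gives 0; bid 11 gives 2 > 0. Violating.
Others bid (3, 8, 3): truth gives 0; bid 11 gives 2 > 0. Violating.
Others bid (3, 8, 8): truth gives 0; bid 11 gives 1 > 0. Violating.
Others bid (8, 3, 3): truth gives 0; bid 11 gives 2 > 0. Violating.
Others bid (3, 3, 3): truth gives 4; no alternative beats it.
Others bid (3, 3, 11): truth gives 0; no alternative beats it.
(Checking all 27 profiles: 6 have a profitable deviation, 21 do not.)

6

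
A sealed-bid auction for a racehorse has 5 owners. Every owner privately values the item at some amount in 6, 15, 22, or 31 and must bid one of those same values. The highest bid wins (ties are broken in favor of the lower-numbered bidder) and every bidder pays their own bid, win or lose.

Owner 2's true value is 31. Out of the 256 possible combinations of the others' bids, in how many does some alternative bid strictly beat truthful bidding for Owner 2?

Others bid (6, 6, 6, 6): truth gives 0; bid 15 gives 16 > 0. Violating.
Others bid (6, 6, 6, 15): truth gives 0; bid 15 gives 16 > 0. Violating.
Others bid (6, 6, 6, 22): truth gives 0; bid 22 gives 9 > 0. Violating.
Others bid (6, 6, 15, 6): truth gives 0; bid 15 gives 16 > 0. Violating.
Others bid (6, 6, 6, 31): truth gives 0; no alternative beats it.
Others bid (6, 6, 15, 31): truth gives 0; no alternative beats it.
(Checking all 256 profiles: 118 have a profitable deviation, 138 do not.)

118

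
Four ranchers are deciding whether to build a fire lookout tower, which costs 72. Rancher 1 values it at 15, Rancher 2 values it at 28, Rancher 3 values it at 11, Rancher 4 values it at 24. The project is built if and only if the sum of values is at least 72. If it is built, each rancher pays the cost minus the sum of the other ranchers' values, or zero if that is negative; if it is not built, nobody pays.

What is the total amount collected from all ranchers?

54

Total value 78 ≥ cost 72, so it is built.
Rancher 1: others sum to 63; max(0, 72 - 63) = 9.
Rancher 2: others sum to 50; max(0, 72 - 50) = 22.
Rancher 3: others sum to 67; max(0, 72 - 67) = 5.
Rancher 4: others sum to 54; max(0, 72 - 54) = 18.
Total collected = 9 + 22 + 5 + 18 = 54.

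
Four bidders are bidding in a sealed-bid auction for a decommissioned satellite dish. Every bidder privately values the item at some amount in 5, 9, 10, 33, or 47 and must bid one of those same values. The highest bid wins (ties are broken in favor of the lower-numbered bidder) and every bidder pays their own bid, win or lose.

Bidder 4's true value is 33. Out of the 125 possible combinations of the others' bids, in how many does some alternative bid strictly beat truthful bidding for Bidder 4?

Others bid (5, 5, 5): truth gives 0; bid 9 gives 24 > 0. Violating.
Others bid (5, 5, 9): truth gives 0; bid 10 gives 23 > 0. Violating.
Others bid (5, 5, 33): truth gives -33; bid 5 gives -5 > -33. Violating.
Others bid (5, 5, 47): truth gives -33; bid 5 gives -5 > -33. Violating.
Others bid (5, 5, 10): truth gives 0; no alternative beats it.
Others bid (5, 9, 10): truth gives 0; no alternative beats it.
(Checking all 125 profiles: 106 have a profitable deviation, 19 do not.)

106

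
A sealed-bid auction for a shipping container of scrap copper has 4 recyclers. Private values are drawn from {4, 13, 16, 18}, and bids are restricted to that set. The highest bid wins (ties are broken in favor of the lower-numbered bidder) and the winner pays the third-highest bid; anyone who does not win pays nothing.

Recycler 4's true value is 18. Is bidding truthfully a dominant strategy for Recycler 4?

Check each profile of the others' bids and compare truth against every alternative bid.
Others bid (4, 4, 16): truth gives 14, best alternative gives 0.
Others bid (4, 16, 4): truth gives 14, best alternative gives 0.
Others bid (16, 4, 4): truth gives 14, best alternative gives 0.
Others bid (4, 13, 16): truth gives 5, best alternative gives 0.
Others bid (4, 16, 13): truth gives 5, best alternative gives 0.
Others bid (13, 4, 16): truth gives 5, best alternative gives 0.
(Remaining 58 profiles checked similarly; truth is weakly best in each.)
In every case the truthful bid is at least as good as any alternative, so it is a dominant strategy.

Yes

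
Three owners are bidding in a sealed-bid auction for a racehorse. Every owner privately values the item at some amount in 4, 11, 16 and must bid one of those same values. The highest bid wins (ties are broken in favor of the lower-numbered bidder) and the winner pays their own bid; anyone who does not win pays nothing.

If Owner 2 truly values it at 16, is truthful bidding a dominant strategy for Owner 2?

No

Consider the case where Owner 1 bids 4 and Owner 3 bids 4.
Truthful bid 16: wins, pays 16, utility 16 - 16 = 0.
Bid 11 instead: wins, pays 11, utility 16 - 11 = 5.
Since 5 > 0, bidding 11 is strictly better here, so truthful bidding is not dominant.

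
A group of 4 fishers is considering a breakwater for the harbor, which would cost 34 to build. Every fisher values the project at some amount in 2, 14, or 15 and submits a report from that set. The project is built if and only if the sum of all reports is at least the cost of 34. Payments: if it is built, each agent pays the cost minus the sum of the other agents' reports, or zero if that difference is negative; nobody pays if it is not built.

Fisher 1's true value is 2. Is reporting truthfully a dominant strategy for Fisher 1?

Yes

Check each profile of the others' reports and compare truth against every alternative report.
Others report (2, 14, 14): truth gives 0, best alternative gives -2.
Others report (14, 2, 14): truth gives 0, best alternative gives -2.
Others report (14, 14, 2): truth gives 0, best alternative gives -2.
Others report (2, 14, 15): truth gives 0, best alternative gives -1.
Others report (2, 15, 14): truth gives 0, best alternative gives -1.
Others report (14, 2, 15): truth gives 0, best alternative gives -1.
(Remaining 21 profiles checked similarly; truth is weakly best in each.)
In every case the truthful report is at least as good as any alternative, so it is a dominant strategy.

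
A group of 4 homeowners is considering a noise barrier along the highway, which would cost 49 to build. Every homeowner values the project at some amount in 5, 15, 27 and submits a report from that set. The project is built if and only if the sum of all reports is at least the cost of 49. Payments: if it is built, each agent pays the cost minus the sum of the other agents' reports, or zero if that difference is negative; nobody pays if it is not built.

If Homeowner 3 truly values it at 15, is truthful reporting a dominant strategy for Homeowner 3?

Check each profile of the others' reports and compare truth against every alternative report.
Others report (5, 27, 27): truth gives 15, best alternative gives 15.
Others report (15, 15, 27): truth gives 15, best alternative gives 15.
Others report (15, 27, 15): truth gives 15, best alternative gives 15.
Others report (15, 27, 27): truth gives 15, best alternative gives 15.
Others report (27, 5, 27): truth gives 15, best alternative gives 15.
Others report (27, 15, 15): truth gives 15, best alternative gives 15.
(Remaining 21 profiles checked similarly; truth is weakly best in each.)
In every case the truthful report is at least as good as any alternative, so it is a dominant strategy.

Yes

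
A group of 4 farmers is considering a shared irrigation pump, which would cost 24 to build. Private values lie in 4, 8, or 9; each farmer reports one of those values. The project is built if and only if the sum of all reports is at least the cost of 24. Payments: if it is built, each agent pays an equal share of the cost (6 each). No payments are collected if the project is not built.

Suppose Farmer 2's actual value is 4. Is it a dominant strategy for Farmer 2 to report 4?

Yes

Check each profile of the others' reports and compare truth against every alternative report.
Others report (4, 4, 8): truth gives 0, best alternative gives -2.
Others report (4, 4, 9): truth gives 0, best alternative gives -2.
Others report (4, 8, 4): truth gives 0, best alternative gives -2.
Others report (4, 9, 4): truth gives 0, best alternative gives -2.
Others report (8, 4, 4): truth gives 0, best alternative gives -2.
Others report (9, 4, 4): truth gives 0, best alternative gives -2.
(Remaining 21 profiles checked similarly; truth is weakly best in each.)
In every case the truthful report is at least as good as any alternative, so it is a dominant strategy.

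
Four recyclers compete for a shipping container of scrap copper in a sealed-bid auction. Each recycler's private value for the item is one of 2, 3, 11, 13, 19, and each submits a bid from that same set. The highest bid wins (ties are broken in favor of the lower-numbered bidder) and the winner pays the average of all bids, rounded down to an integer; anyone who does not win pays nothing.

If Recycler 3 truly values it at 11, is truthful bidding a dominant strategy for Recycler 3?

No

Consider the case where Recycler 1 bids 2, Recycler 2 bids 2 and Recycler 4 bids 2.
Truthful bid 11: wins, pays 4, utility 11 - 4 = 7.
Bid 3 instead: wins, pays 2, utility 11 - 2 = 9.
Since 9 > 7, bidding 3 is strictly better here, so truthful bidding is not dominant.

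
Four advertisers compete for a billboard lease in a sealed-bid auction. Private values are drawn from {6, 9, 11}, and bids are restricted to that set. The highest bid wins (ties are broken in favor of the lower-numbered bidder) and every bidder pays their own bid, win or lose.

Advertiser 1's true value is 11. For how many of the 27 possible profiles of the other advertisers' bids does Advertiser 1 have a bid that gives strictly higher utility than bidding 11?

Others bid (6, 6, 6): truth gives 0; bid 6 gives 5 > 0. Violating.
Others bid (6, 6, 9): truth gives 0; bid 9 gives 2 > 0. Violating.
Others bid (6, 9, 6): truth gives 0; bid 9 gives 2 > 0. Violating.
Others bid (6, 9, 9): truth gives 0; bid 9 gives 2 > 0. Violating.
Others bid (6, 6, 11): truth gives 0; no alternative beats it.
Others bid (6, 9, 11): truth gives 0; no alternative beats it.
(Checking all 27 profiles: 8 have a profitable deviation, 19 do not.)

8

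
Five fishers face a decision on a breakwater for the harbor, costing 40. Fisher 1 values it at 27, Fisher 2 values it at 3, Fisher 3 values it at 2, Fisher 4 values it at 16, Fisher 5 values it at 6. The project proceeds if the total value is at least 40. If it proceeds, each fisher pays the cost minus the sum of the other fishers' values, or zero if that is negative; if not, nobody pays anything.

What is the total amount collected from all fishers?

15

Total value 54 ≥ cost 40, so it is built.
Fisher 1: others sum to 27; max(0, 40 - 27) = 13.
Fisher 2: others sum to 51; max(0, 40 - 51) = 0.
Fisher 3: others sum to 52; max(0, 40 - 52) = 0.
Fisher 4: others sum to 38; max(0, 40 - 38) = 2.
Fisher 5: others sum to 48; max(0, 40 - 48) = 0.
Total collected = 13 + 0 + 0 + 2 + 0 = 15.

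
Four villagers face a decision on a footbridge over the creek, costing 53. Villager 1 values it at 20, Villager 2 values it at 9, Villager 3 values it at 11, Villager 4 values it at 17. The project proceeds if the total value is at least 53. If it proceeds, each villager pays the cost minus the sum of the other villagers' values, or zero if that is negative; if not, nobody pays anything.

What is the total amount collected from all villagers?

Total value 57 ≥ cost 53, so it is built.
Villager 1: others sum to 37; max(0, 53 - 37) = 16.
Villager 2: others sum to 48; max(0, 53 - 48) = 5.
Villager 3: others sum to 46; max(0, 53 - 46) = 7.
Villager 4: others sum to 40; max(0, 53 - 40) = 13.
Total collected = 16 + 5 + 7 + 13 = 41.

41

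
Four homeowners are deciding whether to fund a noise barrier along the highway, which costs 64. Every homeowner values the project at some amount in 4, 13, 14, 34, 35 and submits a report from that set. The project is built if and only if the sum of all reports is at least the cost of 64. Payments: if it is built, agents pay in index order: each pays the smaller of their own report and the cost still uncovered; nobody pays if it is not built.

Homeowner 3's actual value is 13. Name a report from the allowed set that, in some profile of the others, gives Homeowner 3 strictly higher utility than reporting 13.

4

Suppose Homeowner 1 reports 4, Homeowner 2 reports 34 and Homeowner 4 reports 34.
Report 13: project built, pays 13, utility 13 - 13 = 0.
Report 4: project built, pays 4, utility 13 - 4 = 9.
So reporting 4 beats truth here (9 > 0).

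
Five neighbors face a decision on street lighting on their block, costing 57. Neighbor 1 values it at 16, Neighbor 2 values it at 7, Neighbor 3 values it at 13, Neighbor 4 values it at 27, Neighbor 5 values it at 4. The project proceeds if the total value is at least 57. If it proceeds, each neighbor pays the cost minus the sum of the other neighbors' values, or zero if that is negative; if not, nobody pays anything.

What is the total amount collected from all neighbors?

26

Total value 67 ≥ cost 57, so it is built.
Neighbor 1: others sum to 51; max(0, 57 - 51) = 6.
Neighbor 2: others sum to 60; max(0, 57 - 60) = 0.
Neighbor 3: others sum to 54; max(0, 57 - 54) = 3.
Neighbor 4: others sum to 40; max(0, 57 - 40) = 17.
Neighbor 5: others sum to 63; max(0, 57 - 63) = 0.
Total collected = 6 + 0 + 3 + 17 + 0 = 26.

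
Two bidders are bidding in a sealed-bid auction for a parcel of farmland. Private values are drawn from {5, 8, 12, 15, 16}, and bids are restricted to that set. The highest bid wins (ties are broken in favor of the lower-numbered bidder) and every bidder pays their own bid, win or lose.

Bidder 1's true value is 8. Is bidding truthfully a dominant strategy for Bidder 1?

No

Consider the case where Bidder 2 bids 5.
Truthful bid 8: wins, pays 8, utility 8 - 8 = 0.
Bid 5 instead: wins, pays 5, utility 8 - 5 = 3.
Since 3 > 0, bidding 5 is strictly better here, so truthful bidding is not dominant.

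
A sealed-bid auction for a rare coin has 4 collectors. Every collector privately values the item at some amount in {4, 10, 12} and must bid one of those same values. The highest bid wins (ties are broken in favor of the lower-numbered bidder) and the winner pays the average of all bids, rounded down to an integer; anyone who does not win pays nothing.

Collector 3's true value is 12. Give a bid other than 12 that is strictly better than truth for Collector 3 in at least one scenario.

10

Suppose Collector 1 bids 4, Collector 2 bids 4 and Collector 4 bids 4.
Bid 12: wins, pays 6, utility 12 - 6 = 6.
Bid 10: wins, pays 5, utility 12 - 5 = 7.
So bidding 10 beats truth here (7 > 6).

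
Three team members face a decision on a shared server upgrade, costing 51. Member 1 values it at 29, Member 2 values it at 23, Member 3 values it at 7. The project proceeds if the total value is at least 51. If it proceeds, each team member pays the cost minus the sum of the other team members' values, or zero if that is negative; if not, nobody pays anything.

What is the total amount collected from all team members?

36

Total value 59 ≥ cost 51, so it is built.
Member 1: others sum to 30; max(0, 51 - 30) = 21.
Member 2: others sum to 36; max(0, 51 - 36) = 15.
Member 3: others sum to 52; max(0, 51 - 52) = 0.
Total collected = 21 + 15 + 0 = 36.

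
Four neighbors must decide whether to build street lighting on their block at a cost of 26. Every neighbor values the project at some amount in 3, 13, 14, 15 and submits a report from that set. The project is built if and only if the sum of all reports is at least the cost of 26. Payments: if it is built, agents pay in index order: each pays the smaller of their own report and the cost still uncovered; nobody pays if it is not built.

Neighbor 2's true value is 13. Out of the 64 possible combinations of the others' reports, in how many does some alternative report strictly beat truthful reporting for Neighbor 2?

Others report (3, 13, 13): truth gives 0; report 3 gives 10 > 0. Violating.
Others report (3, 13, 14): truth gives 0; report 3 gives 10 > 0. Violating.
Others report (3, 13, 15): truth gives 0; report 3 gives 10 > 0. Violating.
Others report (3, 14, 13): truth gives 0; report 3 gives 10 > 0. Violating.
Others report (3, 3, 3): truth gives 0; no alternative beats it.
Others report (3, 3, 13): truth gives 0; no alternative beats it.
(Checking all 64 profiles: 54 have a profitable deviation, 10 do not.)

54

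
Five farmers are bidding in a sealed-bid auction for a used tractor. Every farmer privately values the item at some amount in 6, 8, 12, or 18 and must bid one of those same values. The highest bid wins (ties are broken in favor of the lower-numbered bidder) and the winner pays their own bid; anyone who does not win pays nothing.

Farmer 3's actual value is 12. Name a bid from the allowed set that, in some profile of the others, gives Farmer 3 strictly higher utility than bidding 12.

8

Suppose Farmer 1 bids 6, Farmer 2 bids 6, Farmer 4 bids 6 and Farmer 5 bids 6.
Bid 12: wins, pays 12, utility 12 - 12 = 0.
Bid 8: wins, pays 8, utility 12 - 8 = 4.
So bidding 8 beats truth here (4 > 0).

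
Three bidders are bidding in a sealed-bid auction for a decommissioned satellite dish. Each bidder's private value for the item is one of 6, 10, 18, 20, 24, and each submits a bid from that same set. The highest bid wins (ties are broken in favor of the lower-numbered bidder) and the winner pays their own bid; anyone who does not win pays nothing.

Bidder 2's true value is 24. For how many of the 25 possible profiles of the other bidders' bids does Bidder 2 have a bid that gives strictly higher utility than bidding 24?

12

Others bid (6, 6): truth gives 0; bid 10 gives 14 > 0. Violating.
Others bid (6, 10): truth gives 0; bid 10 gives 14 > 0. Violating.
Others bid (6, 18): truth gives 0; bid 18 gives 6 > 0. Violating.
Others bid (6, 20): truth gives 0; bid 20 gives 4 > 0. Violating.
Others bid (6, 24): truth gives 0; no alternative beats it.
Others bid (10, 24): truth gives 0; no alternative beats it.
(Checking all 25 profiles: 12 have a profitable deviation, 13 do not.)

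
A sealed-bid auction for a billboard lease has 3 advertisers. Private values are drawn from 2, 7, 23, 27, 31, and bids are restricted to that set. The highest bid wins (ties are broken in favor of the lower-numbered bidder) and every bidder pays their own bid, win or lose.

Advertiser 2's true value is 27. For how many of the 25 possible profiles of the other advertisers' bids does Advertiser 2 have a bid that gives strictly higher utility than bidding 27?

19

Others bid (2, 2): truth gives 0; bid 7 gives 20 > 0. Violating.
Others bid (2, 7): truth gives 0; bid 7 gives 20 > 0. Violating.
Others bid (2, 23): truth gives 0; bid 23 gives 4 > 0. Violating.
Others bid (2, 31): truth gives -27; bid 2 gives -2 > -27. Violating.
Others bid (2, 27): truth gives 0; no alternative beats it.
Others bid (7, 27): truth gives 0; no alternative beats it.
(Checking all 25 profiles: 19 have a profitable deviation, 6 do not.)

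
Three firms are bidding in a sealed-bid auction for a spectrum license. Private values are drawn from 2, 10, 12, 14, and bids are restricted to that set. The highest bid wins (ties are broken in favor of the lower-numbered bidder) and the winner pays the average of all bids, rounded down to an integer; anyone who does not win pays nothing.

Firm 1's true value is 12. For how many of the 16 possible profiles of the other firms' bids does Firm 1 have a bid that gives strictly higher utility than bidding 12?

5

Others bid (2, 2): truth gives 7; bid 2 gives 10 > 7. Violating.
Others bid (2, 10): truth gives 4; bid 10 gives 5 > 4. Violating.
Others bid (2, 14): truth gives 0; bid 14 gives 2 > 0. Violating.
Others bid (10, 2): truth gives 4; bid 10 gives 5 > 4. Violating.
Others bid (2, 12): truth gives 4; no alternative beats it.
Others bid (10, 10): truth gives 2; no alternative beats it.
(Checking all 16 profiles: 5 have a profitable deviation, 11 do not.)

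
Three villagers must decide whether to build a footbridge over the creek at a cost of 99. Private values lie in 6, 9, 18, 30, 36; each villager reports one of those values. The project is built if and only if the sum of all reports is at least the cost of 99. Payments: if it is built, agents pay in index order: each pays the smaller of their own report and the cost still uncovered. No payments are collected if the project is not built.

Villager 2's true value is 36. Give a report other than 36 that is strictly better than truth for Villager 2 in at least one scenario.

30

Suppose Villager 1 reports 36 and Villager 3 reports 36.
Report 36: project built, pays 36, utility 36 - 36 = 0.
Report 30: project built, pays 30, utility 36 - 30 = 6.
So reporting 30 beats truth here (6 > 0).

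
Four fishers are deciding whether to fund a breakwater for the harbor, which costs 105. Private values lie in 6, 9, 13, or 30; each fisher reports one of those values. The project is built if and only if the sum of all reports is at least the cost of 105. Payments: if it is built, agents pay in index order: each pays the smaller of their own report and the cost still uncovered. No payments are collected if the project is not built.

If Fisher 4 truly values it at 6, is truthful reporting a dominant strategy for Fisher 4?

Yes

Check each profile of the others' reports and compare truth against every alternative report.
Others report (6, 6, 6): truth gives 0, best alternative gives 0.
Others report (6, 6, 9): truth gives 0, best alternative gives 0.
Others report (6, 6, 13): truth gives 0, best alternative gives 0.
Others report (6, 6, 30): truth gives 0, best alternative gives 0.
Others report (6, 9, 6): truth gives 0, best alternative gives 0.
Others report (6, 9, 9): truth gives 0, best alternative gives 0.
(Remaining 58 profiles checked similarly; truth is weakly best in each.)
In every case the truthful report is at least as good as any alternative, so it is a dominant strategy.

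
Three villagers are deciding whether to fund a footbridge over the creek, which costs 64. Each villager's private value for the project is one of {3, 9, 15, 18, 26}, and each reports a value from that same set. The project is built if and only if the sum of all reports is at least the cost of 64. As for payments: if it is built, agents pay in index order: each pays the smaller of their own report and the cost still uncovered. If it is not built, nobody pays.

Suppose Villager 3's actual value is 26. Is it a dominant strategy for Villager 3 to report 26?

Check each profile of the others' reports and compare truth against every alternative report.
Others report (18, 26): truth gives 6, best alternative gives 0.
Others report (26, 18): truth gives 6, best alternative gives 0.
Others report (15, 26): truth gives 3, best alternative gives 0.
Others report (26, 15): truth gives 3, best alternative gives 0.
Others report (26, 26): truth gives 14, best alternative gives 14.
Others report (3, 3): truth gives 0, best alternative gives 0.
(Remaining 19 profiles checked similarly; truth is weakly best in each.)
In every case the truthful report is at least as good as any alternative, so it is a dominant strategy.

Yes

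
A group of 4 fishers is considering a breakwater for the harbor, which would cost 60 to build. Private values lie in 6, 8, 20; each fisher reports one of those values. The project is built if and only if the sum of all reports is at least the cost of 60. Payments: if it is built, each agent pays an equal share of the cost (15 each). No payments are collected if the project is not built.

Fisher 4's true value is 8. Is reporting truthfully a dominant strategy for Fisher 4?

Check each profile of the others' reports and compare truth against every alternative report.
Others report (20, 20, 20): truth gives -7, best alternative gives -7.
Others report (6, 6, 6): truth gives 0, best alternative gives 0.
Others report (6, 6, 8): truth gives 0, best alternative gives 0.
Others report (6, 6, 20): truth gives 0, best alternative gives 0.
Others report (6, 8, 6): truth gives 0, best alternative gives 0.
Others report (6, 8, 8): truth gives 0, best alternative gives 0.
(Remaining 21 profiles checked similarly; truth is weakly best in each.)
In every case the truthful report is at least as good as any alternative, so it is a dominant strategy.

Yes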